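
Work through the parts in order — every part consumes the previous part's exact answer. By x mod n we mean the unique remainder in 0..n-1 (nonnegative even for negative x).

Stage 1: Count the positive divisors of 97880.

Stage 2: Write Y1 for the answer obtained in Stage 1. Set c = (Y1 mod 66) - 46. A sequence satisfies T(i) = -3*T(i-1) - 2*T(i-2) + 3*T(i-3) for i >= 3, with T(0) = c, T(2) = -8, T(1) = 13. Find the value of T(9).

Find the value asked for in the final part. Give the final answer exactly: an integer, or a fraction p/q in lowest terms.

Stage 1: 97880 = 2^3 * 5 * 2447; number of divisors = (3+1) * (1+1) * (1+1) = 16; answer 16
Stage 2: Y1 = 16; c = -30; T(3) = -3*(-8) - 2*(13) + 3*(-30) = -92; iterating: T(3)=-92, T(4)=331, T(5)=-833, T(6)=1561, T(7)=-2024, T(8)=451, T(9)=7378; answer 7378

7378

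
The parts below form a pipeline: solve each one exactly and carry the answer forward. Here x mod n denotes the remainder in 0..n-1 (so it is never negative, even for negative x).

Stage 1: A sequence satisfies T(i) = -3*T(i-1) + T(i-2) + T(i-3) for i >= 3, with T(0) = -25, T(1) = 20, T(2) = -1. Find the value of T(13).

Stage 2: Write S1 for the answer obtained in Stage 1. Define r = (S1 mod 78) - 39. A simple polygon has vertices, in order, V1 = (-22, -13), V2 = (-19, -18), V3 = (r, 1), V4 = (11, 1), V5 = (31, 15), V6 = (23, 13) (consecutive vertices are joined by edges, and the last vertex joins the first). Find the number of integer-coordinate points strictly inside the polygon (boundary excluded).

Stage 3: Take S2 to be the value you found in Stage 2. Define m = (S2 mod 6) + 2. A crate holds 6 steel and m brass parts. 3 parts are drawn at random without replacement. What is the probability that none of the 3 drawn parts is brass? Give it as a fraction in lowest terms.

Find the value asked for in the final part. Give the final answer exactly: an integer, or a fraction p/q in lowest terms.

Stage 1: T(3) = -3*(-1) + 1*(20) + 1*(-25) = -2; iterating: T(3)=-2, T(4)=25, T(5)=-78, T(6)=257, T(7)=-824, T(8)=2651, T(9)=-8520, T(10)=27387, T(11)=-88030, T(12)=282957, T(13)=-909514; answer -909514
Stage 2: S1 = -909514; r = 5; cross terms: (-22*-18 - -19*-13)=149, (-19*1 - 5*-18)=71, (5*1 - 11*1)=-6, (11*15 - 31*1)=134, (31*13 - 23*15)=58, (23*-13 - -22*13)=-13; twice the area = |393| = 393; area = 393/2; boundary points = 1 + 1 + 6 + 2 + 2 + 1 = 13; strictly interior points = area - boundary/2 + 1 = 191; answer 191
Stage 3: S2 = 191; m = 7; total draws C(13,3) = 286; favorable C(6,3) = 20; P = 10/143; answer 10/143

10/143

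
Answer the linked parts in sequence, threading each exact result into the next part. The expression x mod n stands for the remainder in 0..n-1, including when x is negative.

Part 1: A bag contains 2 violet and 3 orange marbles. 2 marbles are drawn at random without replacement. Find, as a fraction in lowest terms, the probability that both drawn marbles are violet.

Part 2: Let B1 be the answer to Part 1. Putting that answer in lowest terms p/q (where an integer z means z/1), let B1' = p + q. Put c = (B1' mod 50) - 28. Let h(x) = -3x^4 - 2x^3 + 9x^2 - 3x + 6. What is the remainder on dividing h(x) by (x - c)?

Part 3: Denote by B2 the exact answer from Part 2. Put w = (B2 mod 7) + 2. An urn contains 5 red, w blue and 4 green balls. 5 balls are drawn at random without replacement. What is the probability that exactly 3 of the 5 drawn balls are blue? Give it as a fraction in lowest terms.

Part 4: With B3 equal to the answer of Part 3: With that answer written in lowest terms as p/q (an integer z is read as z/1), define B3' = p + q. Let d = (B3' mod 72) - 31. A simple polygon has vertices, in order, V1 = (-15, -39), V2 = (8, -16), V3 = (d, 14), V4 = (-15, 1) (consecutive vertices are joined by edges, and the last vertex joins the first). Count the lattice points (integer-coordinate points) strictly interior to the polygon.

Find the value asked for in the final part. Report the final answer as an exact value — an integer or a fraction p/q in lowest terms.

Part 1: total draws C(5,2) = 10; favorable C(2,2) = 1; P = 1/10; answer 1/10
Part 2: B1 = 1/10; threaded value p + q = 11; c = -17; remainder = value at the root: -3*(-17)^4 - 2*(-17)^3 + 9*(-17)^2 - 3*(-17)^1 + 6 = (-250563) + (9826) + (2601) + (51) + (6) = -238079; answer -238079
Part 3: B2 = -238079; w = 7; total draws C(16,5) = 4368; favorable C(7,3)*C(9,2) = 1260; P = 15/52; answer 15/52
Part 4: B3 = 15/52; threaded value p + q = 67; d = 36; cross terms: (-15*-16 - 8*-39)=552, (8*14 - 36*-16)=688, (36*1 - -15*14)=246, (-15*-39 - -15*1)=600; twice the area = |2086| = 2086; area = 1043; boundary points = 23 + 2 + 1 + 40 = 66; strictly interior points = area - boundary/2 + 1 = 1011; answer 1011

1011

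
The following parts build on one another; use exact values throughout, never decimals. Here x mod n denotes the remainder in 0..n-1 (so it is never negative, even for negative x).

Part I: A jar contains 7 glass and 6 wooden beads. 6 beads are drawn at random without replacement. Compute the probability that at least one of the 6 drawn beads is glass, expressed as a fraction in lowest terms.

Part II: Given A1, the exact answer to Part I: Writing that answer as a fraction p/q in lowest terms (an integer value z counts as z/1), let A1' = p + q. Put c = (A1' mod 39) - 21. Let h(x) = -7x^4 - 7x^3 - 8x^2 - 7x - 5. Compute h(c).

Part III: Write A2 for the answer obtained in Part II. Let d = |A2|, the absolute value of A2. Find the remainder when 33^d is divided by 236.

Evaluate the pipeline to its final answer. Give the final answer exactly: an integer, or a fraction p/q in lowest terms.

21

Part I: total draws C(13,6) = 1716; complement C(6,6) = 1; favorable 1716 - 1 = 1715; P = 1715/1716; answer 1715/1716
Part II: A1 = 1715/1716; threaded value p + q = 3431; c = 17; -7*(17)^4 - 7*(17)^3 - 8*(17)^2 - 7*(17)^1 - 5 = (-584647) + (-34391) + (-2312) + (-119) + (-5) = -621474; answer -621474
Part III: A2 = -621474; d = 621474; squarings mod 236: 33^1=33, 33^2=145, 33^4=21, 33^8=205, 33^16=17, 33^32=53, 33^64=213, 33^128=57, 33^256=181, 33^512=193, 33^1024=197, 33^2048=105, 33^4096=169, 33^8192=5, 33^16384=25, 33^32768=153, 33^65536=45, 33^131072=137, 33^262144=125, 33^524288=49; 33^621474 = 33^2 * 33^32 * 33^128 * 33^256 * 33^512 * 33^2048 * 33^4096 * 33^8192 * 33^16384 * 33^65536 * 33^524288 = 21 (mod 236); answer 21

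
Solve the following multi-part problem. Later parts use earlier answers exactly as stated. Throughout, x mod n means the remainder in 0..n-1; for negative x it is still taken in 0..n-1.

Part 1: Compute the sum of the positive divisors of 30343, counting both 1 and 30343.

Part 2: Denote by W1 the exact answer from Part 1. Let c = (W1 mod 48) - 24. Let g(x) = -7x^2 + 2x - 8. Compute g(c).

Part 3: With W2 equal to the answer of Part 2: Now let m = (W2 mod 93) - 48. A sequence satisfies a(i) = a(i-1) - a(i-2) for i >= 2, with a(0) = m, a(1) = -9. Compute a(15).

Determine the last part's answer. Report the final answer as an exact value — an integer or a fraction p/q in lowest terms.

-44

Part 1: 30343 = 19 * 1597; sigma = (1 + 19) * (1 + 1597) = 20 * 1598 = 31960; answer 31960
Part 2: W1 = 31960; c = 16; -7*(16)^2 + 2*(16)^1 - 8 = (-1792) + (32) + (-8) = -1768; answer -1768
Part 3: W2 = -1768; m = 44; a(2) = 1*(-9) - 1*(44) = -53; iterating: a(2)=-53, a(3)=-44, a(4)=9, a(5)=53, a(6)=44, a(7)=-9, a(8)=-53, a(9)=-44, a(10)=9, a(11)=53, a(12)=44, a(13)=-9, a(14)=-53, a(15)=-44; answer -44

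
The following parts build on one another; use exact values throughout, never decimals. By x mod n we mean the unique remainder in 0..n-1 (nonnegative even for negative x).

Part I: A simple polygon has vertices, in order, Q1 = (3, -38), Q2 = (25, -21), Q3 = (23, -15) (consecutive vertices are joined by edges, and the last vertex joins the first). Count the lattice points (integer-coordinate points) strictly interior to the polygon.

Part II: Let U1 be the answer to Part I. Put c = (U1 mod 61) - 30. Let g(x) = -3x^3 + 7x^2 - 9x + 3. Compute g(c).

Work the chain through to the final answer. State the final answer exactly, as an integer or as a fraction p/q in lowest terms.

2838

Part I: cross terms: (3*-21 - 25*-38)=887, (25*-15 - 23*-21)=108, (23*-38 - 3*-15)=-829; twice the area = |166| = 166; area = 83; boundary points = 1 + 2 + 1 = 4; strictly interior points = area - boundary/2 + 1 = 82; answer 82
Part II: U1 = 82; c = -9; -3*(-9)^3 + 7*(-9)^2 - 9*(-9)^1 + 3 = (2187) + (567) + (81) + (3) = 2838; answer 2838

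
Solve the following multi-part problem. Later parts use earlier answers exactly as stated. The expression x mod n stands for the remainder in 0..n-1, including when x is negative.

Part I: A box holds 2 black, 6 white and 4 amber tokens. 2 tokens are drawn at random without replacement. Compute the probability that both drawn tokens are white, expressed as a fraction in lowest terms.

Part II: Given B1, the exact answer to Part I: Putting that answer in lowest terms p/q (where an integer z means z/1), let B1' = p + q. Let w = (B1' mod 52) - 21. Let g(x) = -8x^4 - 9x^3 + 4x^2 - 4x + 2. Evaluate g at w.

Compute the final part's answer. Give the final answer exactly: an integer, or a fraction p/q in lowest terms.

-12190

Part I: total draws C(12,2) = 66; favorable C(6,2) = 15; P = 5/22; answer 5/22
Part II: B1 = 5/22; threaded value p + q = 27; w = 6; -8*(6)^4 - 9*(6)^3 + 4*(6)^2 - 4*(6)^1 + 2 = (-10368) + (-1944) + (144) + (-24) + (2) = -12190; answer -12190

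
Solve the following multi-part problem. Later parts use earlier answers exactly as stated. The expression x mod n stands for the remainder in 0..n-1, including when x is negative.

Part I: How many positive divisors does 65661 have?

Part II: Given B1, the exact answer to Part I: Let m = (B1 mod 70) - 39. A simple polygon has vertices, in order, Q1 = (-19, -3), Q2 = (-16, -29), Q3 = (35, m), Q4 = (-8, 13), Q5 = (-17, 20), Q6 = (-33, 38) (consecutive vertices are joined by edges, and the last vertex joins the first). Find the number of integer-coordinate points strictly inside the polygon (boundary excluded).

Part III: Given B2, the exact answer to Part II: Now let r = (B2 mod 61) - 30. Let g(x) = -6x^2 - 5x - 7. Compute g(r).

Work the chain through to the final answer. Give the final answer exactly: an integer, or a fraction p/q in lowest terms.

Part I: 65661 = 3 * 43 * 509; number of divisors = (1+1) * (1+1) * (1+1) = 8; answer 8
Part II: B1 = 8; m = -31; cross terms: (-19*-29 - -16*-3)=503, (-16*-31 - 35*-29)=1511, (35*13 - -8*-31)=207, (-8*20 - -17*13)=61, (-17*38 - -33*20)=14, (-33*-3 - -19*38)=821; twice the area = |3117| = 3117; area = 3117/2; boundary points = 1 + 1 + 1 + 1 + 2 + 1 = 7; strictly interior points = area - boundary/2 + 1 = 1556; answer 1556
Part III: B2 = 1556; r = 1; -6*(1)^2 - 5*(1)^1 - 7 = (-6) + (-5) + (-7) = -18; answer -18

-18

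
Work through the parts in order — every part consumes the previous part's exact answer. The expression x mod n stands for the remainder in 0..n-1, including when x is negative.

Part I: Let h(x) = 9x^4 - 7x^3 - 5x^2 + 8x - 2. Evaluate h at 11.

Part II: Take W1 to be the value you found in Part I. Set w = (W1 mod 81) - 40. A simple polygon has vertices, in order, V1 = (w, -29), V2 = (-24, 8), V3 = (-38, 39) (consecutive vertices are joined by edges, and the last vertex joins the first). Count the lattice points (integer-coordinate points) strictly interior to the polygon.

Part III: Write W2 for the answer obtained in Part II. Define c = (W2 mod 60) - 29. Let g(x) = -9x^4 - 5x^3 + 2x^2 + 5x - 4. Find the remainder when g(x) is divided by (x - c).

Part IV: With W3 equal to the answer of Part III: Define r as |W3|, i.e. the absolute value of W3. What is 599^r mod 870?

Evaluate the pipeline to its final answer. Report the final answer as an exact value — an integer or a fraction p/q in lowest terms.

Part I: 9*(11)^4 - 7*(11)^3 - 5*(11)^2 + 8*(11)^1 - 2 = (131769) + (-9317) + (-605) + (88) + (-2) = 121933; answer 121933
Part II: W1 = 121933; w = -12; cross terms: (-12*8 - -24*-29)=-792, (-24*39 - -38*8)=-632, (-38*-29 - -12*39)=1570; twice the area = |146| = 146; area = 73; boundary points = 1 + 1 + 2 = 4; strictly interior points = area - boundary/2 + 1 = 72; answer 72
Part III: W2 = 72; c = -17; remainder = value at the root: -9*(-17)^4 - 5*(-17)^3 + 2*(-17)^2 + 5*(-17)^1 - 4 = (-751689) + (24565) + (578) + (-85) + (-4) = -726635; answer -726635
Part IV: W3 = -726635; r = 726635; squarings mod 870: 599^1=599, 599^2=361, 599^4=691, 599^8=721, 599^16=451, 599^32=691, 599^64=721, 599^128=451, 599^256=691, 599^512=721, 599^1024=451, 599^2048=691, 599^4096=721, 599^8192=451, 599^16384=691, 599^32768=721, 599^65536=451, 599^131072=691, 599^262144=721, 599^524288=451; 599^726635 = 599^1 * 599^2 * 599^8 * 599^32 * 599^64 * 599^512 * 599^1024 * 599^4096 * 599^65536 * 599^131072 * 599^524288 = 389 (mod 870); answer 389

389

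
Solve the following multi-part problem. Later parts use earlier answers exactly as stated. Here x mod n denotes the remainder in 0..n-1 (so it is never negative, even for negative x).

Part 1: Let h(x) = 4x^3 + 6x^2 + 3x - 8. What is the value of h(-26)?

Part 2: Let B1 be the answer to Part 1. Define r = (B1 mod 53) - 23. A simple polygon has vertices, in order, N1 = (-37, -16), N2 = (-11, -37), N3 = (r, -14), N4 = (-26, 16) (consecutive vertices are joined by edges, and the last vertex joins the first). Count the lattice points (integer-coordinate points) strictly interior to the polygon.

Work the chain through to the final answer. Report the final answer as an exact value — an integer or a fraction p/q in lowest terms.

966

Part 1: 4*(-26)^3 + 6*(-26)^2 + 3*(-26)^1 - 8 = (-70304) + (4056) + (-78) + (-8) = -66334; answer -66334
Part 2: B1 = -66334; r = -1; cross terms: (-37*-37 - -11*-16)=1193, (-11*-14 - -1*-37)=117, (-1*16 - -26*-14)=-380, (-26*-16 - -37*16)=1008; twice the area = |1938| = 1938; area = 969; boundary points = 1 + 1 + 5 + 1 = 8; strictly interior points = area - boundary/2 + 1 = 966; answer 966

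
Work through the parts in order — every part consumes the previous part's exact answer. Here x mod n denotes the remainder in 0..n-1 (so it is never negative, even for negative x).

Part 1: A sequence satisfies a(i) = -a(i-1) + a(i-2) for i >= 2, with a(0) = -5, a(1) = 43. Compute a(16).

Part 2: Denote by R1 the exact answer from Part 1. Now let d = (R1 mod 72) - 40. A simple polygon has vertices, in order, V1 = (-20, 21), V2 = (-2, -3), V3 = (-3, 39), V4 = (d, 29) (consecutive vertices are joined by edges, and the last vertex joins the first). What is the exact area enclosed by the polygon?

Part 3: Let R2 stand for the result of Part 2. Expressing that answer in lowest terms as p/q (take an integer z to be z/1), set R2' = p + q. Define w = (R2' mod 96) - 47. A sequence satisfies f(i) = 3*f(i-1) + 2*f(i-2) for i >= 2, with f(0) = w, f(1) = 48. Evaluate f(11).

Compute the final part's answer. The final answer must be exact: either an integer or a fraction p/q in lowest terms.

8996490

Part 1: a(2) = -1*(43) + 1*(-5) = -48; iterating: a(2)=-48, a(3)=91, a(4)=-139, a(5)=230, a(6)=-369, a(7)=599, a(8)=-968, a(9)=1567, a(10)=-2535, a(11)=4102, a(12)=-6637, a(13)=10739, a(14)=-17376, a(15)=28115, a(16)=-45491; answer -45491
Part 2: R1 = -45491; d = -27; cross terms: (-20*-3 - -2*21)=102, (-2*39 - -3*-3)=-87, (-3*29 - -27*39)=966, (-27*21 - -20*29)=13; twice the area = |994| = 994; area = 497; answer 497
Part 3: R2 = 497; threaded value p + q = 498; w = -29; f(2) = 3*(48) + 2*(-29) = 86; iterating: f(2)=86, f(3)=354, f(4)=1234, f(5)=4410, f(6)=15698, f(7)=55914, f(8)=199138, f(9)=709242, f(10)=2526002, f(11)=8996490; answer 8996490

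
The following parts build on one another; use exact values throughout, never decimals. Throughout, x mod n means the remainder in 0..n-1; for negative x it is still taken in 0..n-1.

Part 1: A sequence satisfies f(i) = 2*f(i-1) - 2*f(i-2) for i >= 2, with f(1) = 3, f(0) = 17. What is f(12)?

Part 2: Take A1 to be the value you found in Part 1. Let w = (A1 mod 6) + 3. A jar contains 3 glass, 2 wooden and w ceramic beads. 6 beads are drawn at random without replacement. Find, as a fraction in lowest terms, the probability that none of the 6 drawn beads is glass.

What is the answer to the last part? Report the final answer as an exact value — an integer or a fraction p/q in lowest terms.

Part 1: f(2) = 2*(3) - 2*(17) = -28; iterating: f(2)=-28, f(3)=-62, f(4)=-68, f(5)=-12, f(6)=112, f(7)=248, f(8)=272, f(9)=48, f(10)=-448, f(11)=-992, f(12)=-1088; answer -1088
Part 2: A1 = -1088; w = 7; total draws C(12,6) = 924; favorable C(9,6) = 84; P = 1/11; answer 1/11

1/11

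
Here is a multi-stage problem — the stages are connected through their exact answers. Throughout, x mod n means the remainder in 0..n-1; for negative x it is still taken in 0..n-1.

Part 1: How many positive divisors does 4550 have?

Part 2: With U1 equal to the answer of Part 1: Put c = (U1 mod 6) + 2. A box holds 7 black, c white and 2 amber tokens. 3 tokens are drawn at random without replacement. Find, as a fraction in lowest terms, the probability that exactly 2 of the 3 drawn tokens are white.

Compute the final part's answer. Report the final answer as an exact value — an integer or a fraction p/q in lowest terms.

3/55

Part 1: 4550 = 2 * 5^2 * 7 * 13; number of divisors = (1+1) * (2+1) * (1+1) * (1+1) = 24; answer 24
Part 2: U1 = 24; c = 2; total draws C(11,3) = 165; favorable C(2,2)*C(9,1) = 9; P = 3/55; answer 3/55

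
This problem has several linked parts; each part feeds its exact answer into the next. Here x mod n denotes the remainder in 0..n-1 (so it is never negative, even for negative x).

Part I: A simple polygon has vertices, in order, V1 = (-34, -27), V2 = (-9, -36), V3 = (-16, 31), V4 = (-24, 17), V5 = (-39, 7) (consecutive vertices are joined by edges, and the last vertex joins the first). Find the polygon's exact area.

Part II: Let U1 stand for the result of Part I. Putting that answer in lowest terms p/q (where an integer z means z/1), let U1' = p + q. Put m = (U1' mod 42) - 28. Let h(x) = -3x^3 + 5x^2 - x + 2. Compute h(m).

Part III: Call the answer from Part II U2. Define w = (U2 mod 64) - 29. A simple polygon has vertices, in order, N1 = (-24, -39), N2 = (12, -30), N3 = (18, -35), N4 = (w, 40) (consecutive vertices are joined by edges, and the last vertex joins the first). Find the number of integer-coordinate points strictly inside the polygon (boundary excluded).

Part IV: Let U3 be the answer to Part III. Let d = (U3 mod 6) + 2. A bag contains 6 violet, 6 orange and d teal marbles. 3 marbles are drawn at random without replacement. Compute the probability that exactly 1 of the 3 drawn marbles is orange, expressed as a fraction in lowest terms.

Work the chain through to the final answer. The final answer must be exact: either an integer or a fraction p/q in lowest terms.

Part I: cross terms: (-34*-36 - -9*-27)=981, (-9*31 - -16*-36)=-855, (-16*17 - -24*31)=472, (-24*7 - -39*17)=495, (-39*-27 - -34*7)=1291; twice the area = |2384| = 2384; area = 1192; answer 1192
Part II: U1 = 1192; threaded value p + q = 1193; m = -11; -3*(-11)^3 + 5*(-11)^2 - 1*(-11)^1 + 2 = (3993) + (605) + (11) + (2) = 4611; answer 4611
Part III: U2 = 4611; w = -26; cross terms: (-24*-30 - 12*-39)=1188, (12*-35 - 18*-30)=120, (18*40 - -26*-35)=-190, (-26*-39 - -24*40)=1974; twice the area = |3092| = 3092; area = 1546; boundary points = 9 + 1 + 1 + 1 = 12; strictly interior points = area - boundary/2 + 1 = 1541; answer 1541
Part IV: U3 = 1541; d = 7; total draws C(19,3) = 969; favorable C(6,1)*C(13,2) = 468; P = 156/323; answer 156/323

156/323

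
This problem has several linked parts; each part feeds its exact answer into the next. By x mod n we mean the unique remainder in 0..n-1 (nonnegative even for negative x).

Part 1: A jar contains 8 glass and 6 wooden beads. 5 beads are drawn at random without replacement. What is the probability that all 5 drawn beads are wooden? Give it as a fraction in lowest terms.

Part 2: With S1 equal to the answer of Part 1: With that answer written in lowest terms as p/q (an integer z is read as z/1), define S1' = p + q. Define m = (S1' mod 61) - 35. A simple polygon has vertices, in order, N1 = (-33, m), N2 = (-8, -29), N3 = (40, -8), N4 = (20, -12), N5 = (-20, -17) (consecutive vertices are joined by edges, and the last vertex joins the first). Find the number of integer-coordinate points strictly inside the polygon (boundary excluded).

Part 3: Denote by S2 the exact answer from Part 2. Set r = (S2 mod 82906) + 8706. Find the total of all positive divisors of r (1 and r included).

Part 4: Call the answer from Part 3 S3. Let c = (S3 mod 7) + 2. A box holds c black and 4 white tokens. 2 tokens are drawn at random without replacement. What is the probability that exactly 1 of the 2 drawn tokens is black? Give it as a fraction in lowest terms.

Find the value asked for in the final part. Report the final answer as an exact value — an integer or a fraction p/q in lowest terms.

8/15

Part 1: total draws C(14,5) = 2002; favorable C(6,5) = 6; P = 3/1001; answer 3/1001
Part 2: S1 = 3/1001; threaded value p + q = 1004; m = -7; cross terms: (-33*-29 - -8*-7)=901, (-8*-8 - 40*-29)=1224, (40*-12 - 20*-8)=-320, (20*-17 - -20*-12)=-580, (-20*-7 - -33*-17)=-421; twice the area = |804| = 804; area = 402; boundary points = 1 + 3 + 4 + 5 + 1 = 14; strictly interior points = area - boundary/2 + 1 = 396; answer 396
Part 3: S2 = 396; r = 9102; 9102 = 2 * 3 * 37 * 41; sigma = (1 + 2) * (1 + 3) * (1 + 37) * (1 + 41) = 3 * 4 * 38 * 42 = 19152; answer 19152
Part 4: S3 = 19152; c = 2; total draws C(6,2) = 15; favorable C(2,1)*C(4,1) = 8; P = 8/15; answer 8/15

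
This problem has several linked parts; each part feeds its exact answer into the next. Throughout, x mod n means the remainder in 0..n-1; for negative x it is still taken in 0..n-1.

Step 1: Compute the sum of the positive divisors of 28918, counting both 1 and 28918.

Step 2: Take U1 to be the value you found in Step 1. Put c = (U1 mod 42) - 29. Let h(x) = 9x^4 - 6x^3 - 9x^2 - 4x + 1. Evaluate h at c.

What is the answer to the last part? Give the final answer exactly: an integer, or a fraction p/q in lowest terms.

Step 1: 28918 = 2 * 19 * 761; sigma = (1 + 2) * (1 + 19) * (1 + 761) = 3 * 20 * 762 = 45720; answer 45720
Step 2: U1 = 45720; c = -5; 9*(-5)^4 - 6*(-5)^3 - 9*(-5)^2 - 4*(-5)^1 + 1 = (5625) + (750) + (-225) + (20) + (1) = 6171; answer 6171

6171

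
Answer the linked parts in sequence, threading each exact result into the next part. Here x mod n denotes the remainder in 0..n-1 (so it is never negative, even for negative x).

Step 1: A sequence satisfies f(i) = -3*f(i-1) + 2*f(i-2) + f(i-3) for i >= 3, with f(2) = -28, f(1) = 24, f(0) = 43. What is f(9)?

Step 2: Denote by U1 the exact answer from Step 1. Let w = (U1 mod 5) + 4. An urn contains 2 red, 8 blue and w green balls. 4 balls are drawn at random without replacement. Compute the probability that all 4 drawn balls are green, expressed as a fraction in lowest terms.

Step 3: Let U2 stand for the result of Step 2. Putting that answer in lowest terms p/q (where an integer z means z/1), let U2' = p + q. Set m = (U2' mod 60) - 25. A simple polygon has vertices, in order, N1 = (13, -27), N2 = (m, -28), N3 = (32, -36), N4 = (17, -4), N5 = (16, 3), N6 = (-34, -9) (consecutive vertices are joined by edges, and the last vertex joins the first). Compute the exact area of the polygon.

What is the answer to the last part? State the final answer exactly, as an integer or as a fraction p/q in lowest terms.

Step 1: f(3) = -3*(-28) + 2*(24) + 1*(43) = 175; iterating: f(3)=175, f(4)=-557, f(5)=1993, f(6)=-6918, f(7)=24183, f(8)=-84392, f(9)=294624; answer 294624
Step 2: U1 = 294624; w = 8; total draws C(18,4) = 3060; favorable C(8,4) = 70; P = 7/306; answer 7/306
Step 3: U2 = 7/306; threaded value p + q = 313; m = -12; cross terms: (13*-28 - -12*-27)=-688, (-12*-36 - 32*-28)=1328, (32*-4 - 17*-36)=484, (17*3 - 16*-4)=115, (16*-9 - -34*3)=-42, (-34*-27 - 13*-9)=1035; twice the area = |2232| = 2232; area = 1116; answer 1116

1116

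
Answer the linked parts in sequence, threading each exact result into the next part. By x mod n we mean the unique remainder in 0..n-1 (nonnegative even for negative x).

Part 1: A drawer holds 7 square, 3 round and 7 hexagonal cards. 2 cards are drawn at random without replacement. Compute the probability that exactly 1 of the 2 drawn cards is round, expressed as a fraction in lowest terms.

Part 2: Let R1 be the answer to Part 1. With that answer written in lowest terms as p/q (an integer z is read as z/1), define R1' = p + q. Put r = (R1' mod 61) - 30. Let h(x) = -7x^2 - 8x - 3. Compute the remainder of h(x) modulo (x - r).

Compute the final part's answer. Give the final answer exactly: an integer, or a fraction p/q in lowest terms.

Part 1: total draws C(17,2) = 136; favorable C(3,1)*C(14,1) = 42; P = 21/68; answer 21/68
Part 2: R1 = 21/68; threaded value p + q = 89; r = -2; remainder = value at the root: -7*(-2)^2 - 8*(-2)^1 - 3 = (-28) + (16) + (-3) = -15; answer -15

-15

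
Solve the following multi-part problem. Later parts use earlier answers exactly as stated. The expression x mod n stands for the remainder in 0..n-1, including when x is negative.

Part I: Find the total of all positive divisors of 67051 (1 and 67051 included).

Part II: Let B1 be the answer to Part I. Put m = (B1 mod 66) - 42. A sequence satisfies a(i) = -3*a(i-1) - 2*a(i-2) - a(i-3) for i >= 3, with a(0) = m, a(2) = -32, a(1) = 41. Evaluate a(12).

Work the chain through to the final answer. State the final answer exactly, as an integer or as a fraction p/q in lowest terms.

Part I: 67051 = 19 * 3529; sigma = (1 + 19) * (1 + 3529) = 20 * 3530 = 70600; answer 70600
Part II: B1 = 70600; m = 4; a(3) = -3*(-32) - 2*(41) - 1*(4) = 10; iterating: a(3)=10, a(4)=-7, a(5)=33, a(6)=-95, a(7)=226, a(8)=-521, a(9)=1206, a(10)=-2802, a(11)=6515, a(12)=-15147; answer -15147

-15147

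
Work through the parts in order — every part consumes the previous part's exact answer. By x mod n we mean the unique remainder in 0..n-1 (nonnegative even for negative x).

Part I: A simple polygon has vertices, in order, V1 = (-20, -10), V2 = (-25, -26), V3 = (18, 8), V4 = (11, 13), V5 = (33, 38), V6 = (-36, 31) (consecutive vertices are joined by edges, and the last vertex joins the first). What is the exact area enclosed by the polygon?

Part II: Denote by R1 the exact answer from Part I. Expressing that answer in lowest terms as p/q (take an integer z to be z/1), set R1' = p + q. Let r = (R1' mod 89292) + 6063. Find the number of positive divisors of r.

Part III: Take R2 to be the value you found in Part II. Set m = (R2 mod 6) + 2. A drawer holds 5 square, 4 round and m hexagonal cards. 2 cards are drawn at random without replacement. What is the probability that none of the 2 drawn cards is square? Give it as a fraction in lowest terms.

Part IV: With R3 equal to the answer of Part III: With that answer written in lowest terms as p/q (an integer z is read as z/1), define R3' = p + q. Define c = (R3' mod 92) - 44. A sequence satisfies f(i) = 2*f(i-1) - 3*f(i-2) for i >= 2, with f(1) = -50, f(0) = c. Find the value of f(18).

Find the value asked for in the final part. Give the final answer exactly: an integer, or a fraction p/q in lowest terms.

Part I: cross terms: (-20*-26 - -25*-10)=270, (-25*8 - 18*-26)=268, (18*13 - 11*8)=146, (11*38 - 33*13)=-11, (33*31 - -36*38)=2391, (-36*-10 - -20*31)=980; twice the area = |4044| = 4044; area = 2022; answer 2022
Part II: R1 = 2022; threaded value p + q = 2023; r = 8086; 8086 = 2 * 13 * 311; number of divisors = (1+1) * (1+1) * (1+1) = 8; answer 8
Part III: R2 = 8; m = 4; total draws C(13,2) = 78; favorable C(8,2) = 28; P = 14/39; answer 14/39
Part IV: R3 = 14/39; threaded value p + q = 53; c = 9; f(2) = 2*(-50) - 3*(9) = -127; iterating: f(2)=-127, f(3)=-104, f(4)=173, f(5)=658, f(6)=797, f(7)=-380, f(8)=-3151, f(9)=-5162, f(10)=-871, f(11)=13744, f(12)=30101, f(13)=18970, f(14)=-52363, f(15)=-161636, f(16)=-166183, f(17)=152542, f(18)=803633; answer 803633

803633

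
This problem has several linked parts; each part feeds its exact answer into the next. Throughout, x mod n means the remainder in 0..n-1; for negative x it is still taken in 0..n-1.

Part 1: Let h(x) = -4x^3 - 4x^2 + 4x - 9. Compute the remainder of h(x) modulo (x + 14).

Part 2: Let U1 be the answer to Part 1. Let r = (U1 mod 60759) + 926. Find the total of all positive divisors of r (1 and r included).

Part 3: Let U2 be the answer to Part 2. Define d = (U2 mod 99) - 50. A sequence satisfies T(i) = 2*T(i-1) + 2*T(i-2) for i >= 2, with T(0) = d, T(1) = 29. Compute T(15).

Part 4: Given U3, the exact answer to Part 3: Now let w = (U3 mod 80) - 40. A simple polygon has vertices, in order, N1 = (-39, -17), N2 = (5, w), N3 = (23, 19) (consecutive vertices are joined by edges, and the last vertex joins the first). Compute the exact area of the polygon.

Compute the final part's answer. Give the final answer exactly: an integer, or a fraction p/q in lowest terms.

17

Part 1: remainder = value at the root: -4*(-14)^3 - 4*(-14)^2 + 4*(-14)^1 - 9 = (10976) + (-784) + (-56) + (-9) = 10127; answer 10127
Part 2: U1 = 10127; r = 11053; 11053 = 7 * 1579; sigma = (1 + 7) * (1 + 1579) = 8 * 1580 = 12640; answer 12640
Part 3: U2 = 12640; d = 17; T(2) = 2*(29) + 2*(17) = 92; iterating: T(2)=92, T(3)=242, T(4)=668, T(5)=1820, T(6)=4976, T(7)=13592, T(8)=37136, T(9)=101456, T(10)=277184, T(11)=757280, T(12)=2068928, T(13)=5652416, T(14)=15442688, T(15)=42190208; answer 42190208
Part 4: U3 = 42190208; w = 8; cross terms: (-39*8 - 5*-17)=-227, (5*19 - 23*8)=-89, (23*-17 - -39*19)=350; twice the area = |34| = 34; area = 17; answer 17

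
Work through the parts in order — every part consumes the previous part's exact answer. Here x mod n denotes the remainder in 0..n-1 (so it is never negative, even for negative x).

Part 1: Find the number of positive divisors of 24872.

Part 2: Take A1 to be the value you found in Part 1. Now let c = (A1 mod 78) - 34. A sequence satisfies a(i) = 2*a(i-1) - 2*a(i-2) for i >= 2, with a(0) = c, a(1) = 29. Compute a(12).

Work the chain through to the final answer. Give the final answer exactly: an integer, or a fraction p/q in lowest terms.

Part 1: 24872 = 2^3 * 3109; number of divisors = (3+1) * (1+1) = 8; answer 8
Part 2: A1 = 8; c = -26; a(2) = 2*(29) - 2*(-26) = 110; iterating: a(2)=110, a(3)=162, a(4)=104, a(5)=-116, a(6)=-440, a(7)=-648, a(8)=-416, a(9)=464, a(10)=1760, a(11)=2592, a(12)=1664; answer 1664

1664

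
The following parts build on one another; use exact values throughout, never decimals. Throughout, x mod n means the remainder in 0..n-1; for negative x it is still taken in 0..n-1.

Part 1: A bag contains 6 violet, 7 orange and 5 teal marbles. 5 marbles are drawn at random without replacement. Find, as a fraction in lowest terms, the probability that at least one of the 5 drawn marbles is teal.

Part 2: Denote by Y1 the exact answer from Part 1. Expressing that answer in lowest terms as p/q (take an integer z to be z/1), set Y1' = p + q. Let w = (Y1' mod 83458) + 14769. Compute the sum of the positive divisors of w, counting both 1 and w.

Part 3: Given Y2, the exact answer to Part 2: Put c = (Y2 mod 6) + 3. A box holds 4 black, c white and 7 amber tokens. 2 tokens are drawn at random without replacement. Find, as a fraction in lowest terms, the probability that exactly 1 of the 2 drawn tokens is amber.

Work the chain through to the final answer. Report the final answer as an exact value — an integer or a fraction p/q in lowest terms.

Part 1: total draws C(18,5) = 8568; complement C(13,5) = 1287; favorable 8568 - 1287 = 7281; P = 809/952; answer 809/952
Part 2: Y1 = 809/952; threaded value p + q = 1761; w = 16530; 16530 = 2 * 3 * 5 * 19 * 29; sigma = (1 + 2) * (1 + 3) * (1 + 5) * (1 + 19) * (1 + 29) = 3 * 4 * 6 * 20 * 30 = 43200; answer 43200
Part 3: Y2 = 43200; c = 3; total draws C(14,2) = 91; favorable C(7,1)*C(7,1) = 49; P = 7/13; answer 7/13

7/13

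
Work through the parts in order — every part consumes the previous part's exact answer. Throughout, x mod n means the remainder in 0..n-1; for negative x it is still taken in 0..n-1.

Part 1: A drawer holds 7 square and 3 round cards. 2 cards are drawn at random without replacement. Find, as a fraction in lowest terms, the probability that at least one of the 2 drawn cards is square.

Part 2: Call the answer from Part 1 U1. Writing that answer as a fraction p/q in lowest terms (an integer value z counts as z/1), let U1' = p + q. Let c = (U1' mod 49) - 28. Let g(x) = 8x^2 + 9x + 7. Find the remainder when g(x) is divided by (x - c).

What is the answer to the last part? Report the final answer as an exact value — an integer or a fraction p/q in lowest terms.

Part 1: total draws C(10,2) = 45; complement C(3,2) = 3; favorable 45 - 3 = 42; P = 14/15; answer 14/15
Part 2: U1 = 14/15; threaded value p + q = 29; c = 1; remainder = value at the root: 8*(1)^2 + 9*(1)^1 + 7 = (8) + (9) + (7) = 24; answer 24

24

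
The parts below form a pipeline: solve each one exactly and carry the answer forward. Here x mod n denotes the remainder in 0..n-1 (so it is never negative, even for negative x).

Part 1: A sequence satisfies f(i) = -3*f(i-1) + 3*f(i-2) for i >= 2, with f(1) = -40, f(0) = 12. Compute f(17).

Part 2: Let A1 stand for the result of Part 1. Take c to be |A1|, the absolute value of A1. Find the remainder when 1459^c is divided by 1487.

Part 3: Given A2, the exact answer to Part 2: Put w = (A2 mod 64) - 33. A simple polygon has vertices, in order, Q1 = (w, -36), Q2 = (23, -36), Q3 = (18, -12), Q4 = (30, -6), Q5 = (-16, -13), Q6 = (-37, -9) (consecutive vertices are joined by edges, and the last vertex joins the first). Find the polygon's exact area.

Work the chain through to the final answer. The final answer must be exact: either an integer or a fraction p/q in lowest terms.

805

Part 1: f(2) = -3*(-40) + 3*(12) = 156; iterating: f(2)=156, f(3)=-588, f(4)=2232, f(5)=-8460, f(6)=32076, f(7)=-121608, f(8)=461052, f(9)=-1747980, f(10)=6627096, f(11)=-25125228, f(12)=95256972, f(13)=-361146600, f(14)=1369210716, f(15)=-5191071948, f(16)=19680847992, f(17)=-74615759820; answer -74615759820
Part 2: A1 = -74615759820; c = 74615759820; squarings mod 1487: 1459^1=1459, 1459^2=784, 1459^4=525, 1459^8=530, 1459^16=1344, 1459^32=1118, 1459^64=844, 1459^128=63, 1459^256=995, 1459^512=1170, 1459^1024=860, 1459^2048=561, 1459^4096=964, 1459^8192=1408, 1459^16384=293, 1459^32768=1090, 1459^65536=1474, 1459^131072=169, 1459^262144=308, 1459^524288=1183, 1459^1048576=222, 1459^2097152=213, 1459^4194304=759, 1459^8388608=612, 1459^16777216=1307, 1459^33554432=1173, 1459^67108864=454, 1459^134217728=910, 1459^268435456=1328, 1459^536870912=2, 1459^1073741824=4, 1459^2147483648=16, 1459^4294967296=256, 1459^8589934592=108, 1459^17179869184=1255, 1459^34359738368=292, 1459^68719476736=505; 1459^74615759820 = 1459^4 * 1459^8 * 1459^64 * 1459^128 * 1459^256 * 1459^512 * 1459^8192 * 1459^131072 * 1459^1048576 * 1459^2097152 * 1459^4194304 * 1459^16777216 * 1459^33554432 * 1459^67108864 * 1459^134217728 * 1459^268435456 * 1459^1073741824 * 1459^4294967296 * 1459^68719476736 = 686 (mod 1487); answer 686
Part 3: A2 = 686; w = 13; cross terms: (13*-36 - 23*-36)=360, (23*-12 - 18*-36)=372, (18*-6 - 30*-12)=252, (30*-13 - -16*-6)=-486, (-16*-9 - -37*-13)=-337, (-37*-36 - 13*-9)=1449; twice the area = |1610| = 1610; area = 805; answer 805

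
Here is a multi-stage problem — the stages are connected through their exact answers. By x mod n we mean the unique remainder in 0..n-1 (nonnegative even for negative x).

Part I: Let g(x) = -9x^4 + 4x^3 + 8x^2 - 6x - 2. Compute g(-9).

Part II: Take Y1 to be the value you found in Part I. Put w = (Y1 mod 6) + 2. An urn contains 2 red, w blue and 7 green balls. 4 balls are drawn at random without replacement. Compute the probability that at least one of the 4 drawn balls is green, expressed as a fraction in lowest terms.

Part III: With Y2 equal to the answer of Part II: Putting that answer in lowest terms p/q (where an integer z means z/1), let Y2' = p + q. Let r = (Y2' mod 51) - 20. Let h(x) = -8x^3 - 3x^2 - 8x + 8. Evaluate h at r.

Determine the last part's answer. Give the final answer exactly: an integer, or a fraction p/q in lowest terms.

Part I: -9*(-9)^4 + 4*(-9)^3 + 8*(-9)^2 - 6*(-9)^1 - 2 = (-59049) + (-2916) + (648) + (54) + (-2) = -61265; answer -61265
Part II: Y1 = -61265; w = 3; total draws C(12,4) = 495; complement C(5,4) = 5; favorable 495 - 5 = 490; P = 98/99; answer 98/99
Part III: Y2 = 98/99; threaded value p + q = 197; r = 24; -8*(24)^3 - 3*(24)^2 - 8*(24)^1 + 8 = (-110592) + (-1728) + (-192) + (8) = -112504; answer -112504

-112504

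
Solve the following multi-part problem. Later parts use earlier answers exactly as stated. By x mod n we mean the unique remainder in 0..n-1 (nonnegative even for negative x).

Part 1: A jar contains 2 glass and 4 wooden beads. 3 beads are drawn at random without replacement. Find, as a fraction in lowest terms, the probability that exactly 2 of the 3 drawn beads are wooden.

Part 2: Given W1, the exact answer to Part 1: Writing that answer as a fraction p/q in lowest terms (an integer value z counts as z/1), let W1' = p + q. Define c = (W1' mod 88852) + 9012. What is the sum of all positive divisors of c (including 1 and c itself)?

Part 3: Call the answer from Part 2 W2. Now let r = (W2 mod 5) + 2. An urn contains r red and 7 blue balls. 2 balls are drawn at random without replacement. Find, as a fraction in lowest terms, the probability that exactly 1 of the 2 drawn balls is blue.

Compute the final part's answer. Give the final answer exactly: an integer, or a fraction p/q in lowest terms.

35/66

Part 1: total draws C(6,3) = 20; favorable C(4,2)*C(2,1) = 12; P = 3/5; answer 3/5
Part 2: W1 = 3/5; threaded value p + q = 8; c = 9020; 9020 = 2^2 * 5 * 11 * 41; sigma = (1 + 2 + 4) * (1 + 5) * (1 + 11) * (1 + 41) = 7 * 6 * 12 * 42 = 21168; answer 21168
Part 3: W2 = 21168; r = 5; total draws C(12,2) = 66; favorable C(7,1)*C(5,1) = 35; P = 35/66; answer 35/66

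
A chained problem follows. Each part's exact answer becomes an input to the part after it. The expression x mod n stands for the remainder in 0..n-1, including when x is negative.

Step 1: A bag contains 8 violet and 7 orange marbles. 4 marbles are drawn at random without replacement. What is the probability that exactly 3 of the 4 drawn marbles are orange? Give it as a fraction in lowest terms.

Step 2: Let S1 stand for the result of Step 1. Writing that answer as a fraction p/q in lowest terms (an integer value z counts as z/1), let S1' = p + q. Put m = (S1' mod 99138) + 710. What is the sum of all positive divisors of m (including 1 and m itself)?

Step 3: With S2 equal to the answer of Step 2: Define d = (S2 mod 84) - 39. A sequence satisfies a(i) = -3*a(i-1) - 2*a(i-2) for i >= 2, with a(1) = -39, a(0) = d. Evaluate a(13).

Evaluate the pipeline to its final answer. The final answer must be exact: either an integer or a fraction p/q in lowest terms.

-622479

Step 1: total draws C(15,4) = 1365; favorable C(7,3)*C(8,1) = 280; P = 8/39; answer 8/39
Step 2: S1 = 8/39; threaded value p + q = 47; m = 757; 757 is prime, so its only divisors are 1 and 757; sigma = 1 + 757 = 758; answer 758
Step 3: S2 = 758; d = -37; a(2) = -3*(-39) - 2*(-37) = 191; iterating: a(2)=191, a(3)=-495, a(4)=1103, a(5)=-2319, a(6)=4751, a(7)=-9615, a(8)=19343, a(9)=-38799, a(10)=77711, a(11)=-155535, a(12)=311183, a(13)=-622479; answer -622479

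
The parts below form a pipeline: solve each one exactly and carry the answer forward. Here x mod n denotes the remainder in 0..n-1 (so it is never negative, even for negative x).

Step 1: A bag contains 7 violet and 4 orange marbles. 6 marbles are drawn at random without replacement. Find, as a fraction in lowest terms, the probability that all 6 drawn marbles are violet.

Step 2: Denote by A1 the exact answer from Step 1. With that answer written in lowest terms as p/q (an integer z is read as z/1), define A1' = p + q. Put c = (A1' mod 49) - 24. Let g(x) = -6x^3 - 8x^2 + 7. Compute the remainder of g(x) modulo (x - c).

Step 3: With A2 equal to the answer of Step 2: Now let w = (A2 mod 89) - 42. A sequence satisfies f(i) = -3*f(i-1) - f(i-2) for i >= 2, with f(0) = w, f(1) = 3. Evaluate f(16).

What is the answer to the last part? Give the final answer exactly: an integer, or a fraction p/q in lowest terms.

Step 1: total draws C(11,6) = 462; favorable C(7,6) = 7; P = 1/66; answer 1/66
Step 2: A1 = 1/66; threaded value p + q = 67; c = -6; remainder = value at the root: -6*(-6)^3 - 8*(-6)^2 + 7 = (1296) + (-288) + (7) = 1015; answer 1015
Step 3: A2 = 1015; w = -6; f(2) = -3*(3) - 1*(-6) = -3; iterating: f(2)=-3, f(3)=6, f(4)=-15, f(5)=39, f(6)=-102, f(7)=267, f(8)=-699, f(9)=1830, f(10)=-4791, f(11)=12543, f(12)=-32838, f(13)=85971, f(14)=-225075, f(15)=589254, f(16)=-1542687; answer -1542687

-1542687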